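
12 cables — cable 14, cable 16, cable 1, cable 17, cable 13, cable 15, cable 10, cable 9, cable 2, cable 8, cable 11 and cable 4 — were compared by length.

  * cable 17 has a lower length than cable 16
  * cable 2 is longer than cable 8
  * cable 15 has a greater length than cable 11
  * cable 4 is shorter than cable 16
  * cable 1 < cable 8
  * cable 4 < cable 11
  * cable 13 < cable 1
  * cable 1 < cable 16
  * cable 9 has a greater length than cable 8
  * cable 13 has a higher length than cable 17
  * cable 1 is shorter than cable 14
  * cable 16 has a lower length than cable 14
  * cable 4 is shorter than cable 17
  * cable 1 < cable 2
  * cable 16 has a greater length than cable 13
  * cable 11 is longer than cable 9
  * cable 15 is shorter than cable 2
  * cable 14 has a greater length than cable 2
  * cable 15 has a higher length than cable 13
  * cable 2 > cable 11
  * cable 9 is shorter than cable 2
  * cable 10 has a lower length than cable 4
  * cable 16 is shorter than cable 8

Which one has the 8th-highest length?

The consecutive relations fix a unique order: cable 10 < cable 4 < cable 17 < cable 13 < cable 1 < cable 16 < cable 8 < cable 9 < cable 11 < cable 15 < cable 2 < cable 14.
Counting 8 from the largest end gives cable 1.

cable 1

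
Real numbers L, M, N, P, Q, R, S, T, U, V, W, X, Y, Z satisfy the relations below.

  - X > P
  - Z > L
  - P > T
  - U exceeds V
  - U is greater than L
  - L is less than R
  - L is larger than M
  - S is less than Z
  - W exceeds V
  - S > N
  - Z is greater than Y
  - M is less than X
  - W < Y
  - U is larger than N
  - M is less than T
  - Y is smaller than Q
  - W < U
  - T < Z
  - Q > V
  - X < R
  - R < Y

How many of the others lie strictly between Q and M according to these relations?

6

Chaining upward from M reaches: T, L, P, X, R, U, Y, Z.
Chaining downward from Q reaches: T, L, P, X, V, R, W, Y.
Strictly between M and Q are those in both lists: T, L, P, X, R, Y — 6 elements.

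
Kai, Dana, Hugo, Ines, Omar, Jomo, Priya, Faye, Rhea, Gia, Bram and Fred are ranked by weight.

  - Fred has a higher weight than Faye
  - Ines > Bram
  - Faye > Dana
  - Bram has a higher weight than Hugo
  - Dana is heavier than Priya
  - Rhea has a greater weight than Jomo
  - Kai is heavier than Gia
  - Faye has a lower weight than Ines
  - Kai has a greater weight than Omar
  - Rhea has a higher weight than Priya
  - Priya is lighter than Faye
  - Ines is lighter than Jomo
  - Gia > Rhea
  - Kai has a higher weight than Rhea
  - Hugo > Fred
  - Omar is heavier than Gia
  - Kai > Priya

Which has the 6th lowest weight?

Piecing the relations together gives one ordering: Priya < Dana < Faye < Fred < Hugo < Bram < Ines < Jomo < Rhea < Gia < Omar < Kai.
Counting 6 from the smallest end gives Bram.

Bram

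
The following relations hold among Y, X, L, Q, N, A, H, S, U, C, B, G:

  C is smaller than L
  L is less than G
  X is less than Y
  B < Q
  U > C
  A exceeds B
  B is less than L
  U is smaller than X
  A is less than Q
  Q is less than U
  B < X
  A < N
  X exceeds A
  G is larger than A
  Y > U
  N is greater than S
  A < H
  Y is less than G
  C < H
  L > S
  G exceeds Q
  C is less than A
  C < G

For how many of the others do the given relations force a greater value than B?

Directly above B: A, Q, L, X.
One step further: U, N, H, Y, G (9 so far).
No other element is forced above B by the given relations, so the count is 9.

9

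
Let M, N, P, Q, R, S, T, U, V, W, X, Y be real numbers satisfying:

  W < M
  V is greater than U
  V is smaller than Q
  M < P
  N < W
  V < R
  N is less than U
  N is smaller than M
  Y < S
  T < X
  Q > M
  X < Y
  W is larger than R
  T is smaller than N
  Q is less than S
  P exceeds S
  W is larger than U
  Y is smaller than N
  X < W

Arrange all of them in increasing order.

Each adjacent pair is fixed by a given relation: T < X; X < Y; Y < N; N < U; U < V; V < R; R < W; W < M; M < Q; Q < S; S < P. Chaining them end to end gives the full order.

T < X < Y < N < U < V < R < W < M < Q < S < P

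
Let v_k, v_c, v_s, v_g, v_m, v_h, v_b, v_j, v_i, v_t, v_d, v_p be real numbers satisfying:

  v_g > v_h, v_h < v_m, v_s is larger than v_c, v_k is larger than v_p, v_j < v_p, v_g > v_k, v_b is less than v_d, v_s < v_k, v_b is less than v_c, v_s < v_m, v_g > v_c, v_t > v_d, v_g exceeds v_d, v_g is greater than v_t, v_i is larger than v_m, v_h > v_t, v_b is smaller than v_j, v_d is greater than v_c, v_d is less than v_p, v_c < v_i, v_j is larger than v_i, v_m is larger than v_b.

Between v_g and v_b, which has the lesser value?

v_b

v_b < v_c and v_c < v_d give v_b < v_d.
Then v_d < v_t extends the chain to v_t.
Then v_t < v_h extends the chain to v_h.
Then v_h < v_m extends the chain to v_m.
Then v_m < v_i extends the chain to v_i.
Then v_i < v_j extends the chain to v_j.
With v_j < v_p: v_b < v_c < v_d < v_t < v_h < v_m < v_i < v_j < v_p.
Then v_p < v_k extends the chain to v_k.
Then v_k < v_g extends the chain to v_g.
So v_b < v_g; v_b is the smaller of the two.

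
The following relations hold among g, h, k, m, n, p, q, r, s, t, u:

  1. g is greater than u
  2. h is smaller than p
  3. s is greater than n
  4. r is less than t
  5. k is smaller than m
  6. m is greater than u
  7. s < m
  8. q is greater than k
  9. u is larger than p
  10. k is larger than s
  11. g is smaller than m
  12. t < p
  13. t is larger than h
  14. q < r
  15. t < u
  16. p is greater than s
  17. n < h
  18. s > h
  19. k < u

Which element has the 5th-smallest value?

q

Piecing the relations together gives one ordering: n < h < s < k < q < r < t < p < u < g < m.
The 5th smallest is q.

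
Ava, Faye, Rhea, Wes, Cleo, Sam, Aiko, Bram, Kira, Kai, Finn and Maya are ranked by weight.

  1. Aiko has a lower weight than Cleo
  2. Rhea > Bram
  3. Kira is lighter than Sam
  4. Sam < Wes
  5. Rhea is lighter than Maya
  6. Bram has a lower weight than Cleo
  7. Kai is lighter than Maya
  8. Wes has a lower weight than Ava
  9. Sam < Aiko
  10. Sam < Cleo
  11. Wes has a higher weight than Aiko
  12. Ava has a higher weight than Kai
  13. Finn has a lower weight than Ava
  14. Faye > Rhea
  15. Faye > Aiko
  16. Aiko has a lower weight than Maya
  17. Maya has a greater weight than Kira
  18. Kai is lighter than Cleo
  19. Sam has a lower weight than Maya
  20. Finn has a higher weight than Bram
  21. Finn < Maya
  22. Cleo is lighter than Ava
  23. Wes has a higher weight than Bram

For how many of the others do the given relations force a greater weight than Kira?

From Kira the given relations immediately reach Sam, Maya.
From those, Aiko, Cleo, Wes — 5 in total.
From those, Faye, Ava — 7 in total.
Nothing else is reachable above Kira; 7 in all.

7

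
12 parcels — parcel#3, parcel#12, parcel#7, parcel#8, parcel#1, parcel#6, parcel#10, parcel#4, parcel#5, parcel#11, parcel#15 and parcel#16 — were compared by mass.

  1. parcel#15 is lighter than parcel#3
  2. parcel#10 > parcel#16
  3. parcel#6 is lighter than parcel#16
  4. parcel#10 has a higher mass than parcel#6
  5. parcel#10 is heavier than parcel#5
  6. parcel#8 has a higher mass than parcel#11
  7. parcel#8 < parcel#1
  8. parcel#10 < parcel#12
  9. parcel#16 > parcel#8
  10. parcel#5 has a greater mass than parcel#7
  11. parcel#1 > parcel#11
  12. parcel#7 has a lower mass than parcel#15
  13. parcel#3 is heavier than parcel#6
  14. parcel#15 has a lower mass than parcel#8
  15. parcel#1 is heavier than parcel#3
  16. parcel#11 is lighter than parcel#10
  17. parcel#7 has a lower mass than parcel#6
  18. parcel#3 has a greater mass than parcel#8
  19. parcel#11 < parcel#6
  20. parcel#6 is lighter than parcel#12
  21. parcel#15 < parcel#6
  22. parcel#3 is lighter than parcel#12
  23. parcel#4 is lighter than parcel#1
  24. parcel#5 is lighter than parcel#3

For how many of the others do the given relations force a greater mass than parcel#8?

5

Directly above parcel#8: parcel#3, parcel#1, parcel#16.
One step further: parcel#10, parcel#12 (5 so far).
Nothing else is reachable above parcel#8; 5 in all.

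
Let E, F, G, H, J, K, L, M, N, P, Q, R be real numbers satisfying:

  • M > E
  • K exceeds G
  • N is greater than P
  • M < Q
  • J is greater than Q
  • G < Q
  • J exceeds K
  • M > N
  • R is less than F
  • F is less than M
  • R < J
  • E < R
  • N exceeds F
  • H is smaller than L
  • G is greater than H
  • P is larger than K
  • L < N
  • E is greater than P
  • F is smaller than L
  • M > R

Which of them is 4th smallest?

Piecing the relations together gives one ordering: H < G < K < P < E < R < F < L < N < M < Q < J.
Counting 4 from the smallest end gives P.

P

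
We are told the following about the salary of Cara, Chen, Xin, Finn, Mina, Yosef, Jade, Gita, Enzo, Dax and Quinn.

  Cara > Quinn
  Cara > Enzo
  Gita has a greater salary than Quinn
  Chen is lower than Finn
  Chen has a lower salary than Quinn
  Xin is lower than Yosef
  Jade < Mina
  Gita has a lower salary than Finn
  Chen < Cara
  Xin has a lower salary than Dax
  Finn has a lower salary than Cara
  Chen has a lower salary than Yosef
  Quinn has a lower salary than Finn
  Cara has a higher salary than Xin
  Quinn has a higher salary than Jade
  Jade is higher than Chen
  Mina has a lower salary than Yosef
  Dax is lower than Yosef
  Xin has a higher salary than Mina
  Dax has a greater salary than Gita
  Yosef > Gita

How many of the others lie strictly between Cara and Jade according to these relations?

The relations place Jade below Cara. An element lies strictly between them when it is forced above Jade and also forced below Cara.
Above Jade: {Mina, Quinn, Gita, Finn, Xin, Dax, Yosef}. Below Cara: {Chen, Mina, Quinn, Gita, Finn, Xin, Enzo}.
Intersection: {Mina, Quinn, Gita, Finn, Xin} — 5.

5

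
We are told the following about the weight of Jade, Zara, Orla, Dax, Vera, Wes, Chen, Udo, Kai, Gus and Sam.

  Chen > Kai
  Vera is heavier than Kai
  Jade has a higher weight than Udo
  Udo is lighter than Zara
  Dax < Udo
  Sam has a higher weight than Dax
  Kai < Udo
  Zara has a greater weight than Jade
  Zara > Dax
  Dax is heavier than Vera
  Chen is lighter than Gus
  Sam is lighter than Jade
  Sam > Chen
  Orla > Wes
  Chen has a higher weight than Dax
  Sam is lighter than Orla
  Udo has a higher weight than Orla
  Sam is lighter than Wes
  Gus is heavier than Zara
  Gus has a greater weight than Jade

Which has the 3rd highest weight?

Piecing the relations together gives one ordering: Kai < Vera < Dax < Chen < Sam < Wes < Orla < Udo < Jade < Zara < Gus.
Counting 3 from the largest end gives Jade.

Jade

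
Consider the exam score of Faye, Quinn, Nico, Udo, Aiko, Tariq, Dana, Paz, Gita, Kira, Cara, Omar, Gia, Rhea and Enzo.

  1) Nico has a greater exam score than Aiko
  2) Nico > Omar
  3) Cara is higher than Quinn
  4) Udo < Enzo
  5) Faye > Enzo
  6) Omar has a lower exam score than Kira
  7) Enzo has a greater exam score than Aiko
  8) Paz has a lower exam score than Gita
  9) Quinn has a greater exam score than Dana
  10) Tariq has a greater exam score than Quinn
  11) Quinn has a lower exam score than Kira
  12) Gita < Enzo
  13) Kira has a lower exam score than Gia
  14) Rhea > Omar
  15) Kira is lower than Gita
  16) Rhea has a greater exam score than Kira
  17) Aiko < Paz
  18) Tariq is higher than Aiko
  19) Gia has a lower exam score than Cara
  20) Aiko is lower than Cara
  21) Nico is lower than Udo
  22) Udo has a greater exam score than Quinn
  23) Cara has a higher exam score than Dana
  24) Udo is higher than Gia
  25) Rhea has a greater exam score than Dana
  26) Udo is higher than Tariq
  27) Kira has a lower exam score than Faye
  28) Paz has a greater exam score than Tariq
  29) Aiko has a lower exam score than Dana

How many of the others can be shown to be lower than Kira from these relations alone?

The elements the relations force below Kira are Aiko, Dana, Quinn, Omar — no chain reaches any other.
That is 4.

4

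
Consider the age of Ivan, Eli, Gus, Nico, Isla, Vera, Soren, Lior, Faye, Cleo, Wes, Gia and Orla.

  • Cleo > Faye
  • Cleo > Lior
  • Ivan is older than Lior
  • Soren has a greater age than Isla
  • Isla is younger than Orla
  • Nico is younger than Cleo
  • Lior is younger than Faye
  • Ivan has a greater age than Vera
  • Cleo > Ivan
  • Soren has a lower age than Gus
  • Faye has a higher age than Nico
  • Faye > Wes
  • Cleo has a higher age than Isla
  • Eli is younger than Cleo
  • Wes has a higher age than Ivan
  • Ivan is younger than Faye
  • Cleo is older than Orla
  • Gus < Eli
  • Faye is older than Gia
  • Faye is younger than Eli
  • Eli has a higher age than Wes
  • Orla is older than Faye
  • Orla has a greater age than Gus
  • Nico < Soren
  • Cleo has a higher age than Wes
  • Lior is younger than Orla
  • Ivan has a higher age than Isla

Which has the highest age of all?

Nico is not greatest since Nico < Soren; Isla is not greatest since Isla < Ivan; Vera is not greatest since Vera < Ivan; Lior is not greatest since Lior < Orla; Soren is not greatest since Soren < Gus; Gia is not greatest since Gia < Faye; Ivan is not greatest since Ivan < Cleo; Gus is not greatest since Gus < Orla; Wes is not greatest since Wes < Faye; Faye is not greatest since Faye < Eli; Orla is not greatest since Orla < Cleo; Eli is not greatest since Eli < Cleo.
Only Cleo has nothing above it, so Cleo is the highest age.

Cleo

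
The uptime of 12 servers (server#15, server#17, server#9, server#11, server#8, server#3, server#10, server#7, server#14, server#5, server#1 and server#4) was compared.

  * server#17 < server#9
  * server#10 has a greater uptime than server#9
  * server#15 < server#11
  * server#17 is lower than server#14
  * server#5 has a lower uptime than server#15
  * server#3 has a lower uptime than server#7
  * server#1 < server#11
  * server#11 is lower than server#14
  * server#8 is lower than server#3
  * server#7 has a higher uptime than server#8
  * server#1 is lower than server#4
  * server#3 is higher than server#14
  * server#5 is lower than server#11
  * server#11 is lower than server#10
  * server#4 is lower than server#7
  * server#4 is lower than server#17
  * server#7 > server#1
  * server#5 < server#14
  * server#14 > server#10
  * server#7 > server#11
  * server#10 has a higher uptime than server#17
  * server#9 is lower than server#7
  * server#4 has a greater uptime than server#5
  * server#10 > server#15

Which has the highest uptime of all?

server#7

server#5 is not greatest since server#5 < server#11; server#15 is not greatest since server#15 < server#11; server#1 is not greatest since server#1 < server#11; server#8 is not greatest since server#8 < server#3; server#4 is not greatest since server#4 < server#17; server#11 is not greatest since server#11 < server#14; server#17 is not greatest since server#17 < server#10; server#9 is not greatest since server#9 < server#7; server#10 is not greatest since server#10 < server#14; server#14 is not greatest since server#14 < server#3; server#3 is not greatest since server#3 < server#7.
Only server#7 has nothing above it, so server#7 is the highest uptime.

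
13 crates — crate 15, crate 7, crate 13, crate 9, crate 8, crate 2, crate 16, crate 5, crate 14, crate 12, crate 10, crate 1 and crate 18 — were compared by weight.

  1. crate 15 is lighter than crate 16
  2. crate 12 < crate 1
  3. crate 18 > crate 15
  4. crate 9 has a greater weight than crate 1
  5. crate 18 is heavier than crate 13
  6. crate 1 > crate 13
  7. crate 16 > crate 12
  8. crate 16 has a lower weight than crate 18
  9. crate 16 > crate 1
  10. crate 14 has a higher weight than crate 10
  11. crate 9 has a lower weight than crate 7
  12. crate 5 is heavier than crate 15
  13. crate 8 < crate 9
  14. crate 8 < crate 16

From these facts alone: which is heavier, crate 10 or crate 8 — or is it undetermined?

undetermined

Following every chain through crate 10: above crate 10 we get crate 14.
crate 8 is not reached, and no chain runs the other way from crate 8 to crate 10.
So the given relations leave the order of crate 10 and crate 8 undetermined.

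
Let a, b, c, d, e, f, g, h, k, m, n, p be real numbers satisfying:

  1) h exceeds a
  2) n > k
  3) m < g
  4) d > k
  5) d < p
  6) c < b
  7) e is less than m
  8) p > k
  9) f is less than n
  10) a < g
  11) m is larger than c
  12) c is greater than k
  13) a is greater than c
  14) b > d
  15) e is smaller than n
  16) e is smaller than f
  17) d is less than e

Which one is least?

Chaining upward from k: directly above it, d, c, n, p; then e, m, a, b; then f, g, h.
That covers every other element, and nothing is given below k, so k is the least.

k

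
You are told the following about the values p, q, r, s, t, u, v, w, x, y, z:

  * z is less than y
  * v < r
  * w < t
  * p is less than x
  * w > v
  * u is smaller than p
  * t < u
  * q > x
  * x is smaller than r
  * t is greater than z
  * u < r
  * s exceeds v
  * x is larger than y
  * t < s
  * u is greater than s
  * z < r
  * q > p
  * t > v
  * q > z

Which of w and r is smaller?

Following the relations from w: w < t < s < u < p < x < r.
So w < r; w is the smaller of the two.

w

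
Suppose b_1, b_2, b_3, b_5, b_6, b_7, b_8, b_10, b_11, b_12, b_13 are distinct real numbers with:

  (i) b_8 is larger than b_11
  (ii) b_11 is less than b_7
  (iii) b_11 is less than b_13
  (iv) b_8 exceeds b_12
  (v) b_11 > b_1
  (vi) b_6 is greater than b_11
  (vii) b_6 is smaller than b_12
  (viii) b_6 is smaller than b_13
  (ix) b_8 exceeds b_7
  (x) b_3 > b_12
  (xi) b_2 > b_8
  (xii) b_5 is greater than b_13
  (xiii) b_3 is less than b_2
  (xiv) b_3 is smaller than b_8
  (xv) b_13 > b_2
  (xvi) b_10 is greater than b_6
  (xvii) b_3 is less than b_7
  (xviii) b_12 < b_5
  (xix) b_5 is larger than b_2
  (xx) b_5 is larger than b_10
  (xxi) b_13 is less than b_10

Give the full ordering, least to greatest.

Each adjacent pair is fixed by a given relation: b_1 < b_11; b_11 < b_6; b_6 < b_12; b_12 < b_3; b_3 < b_7; b_7 < b_8; b_8 < b_2; b_2 < b_13; b_13 < b_10; b_10 < b_5. Chaining them end to end gives the full order.

b_1 < b_11 < b_6 < b_12 < b_3 < b_7 < b_8 < b_2 < b_13 < b_10 < b_5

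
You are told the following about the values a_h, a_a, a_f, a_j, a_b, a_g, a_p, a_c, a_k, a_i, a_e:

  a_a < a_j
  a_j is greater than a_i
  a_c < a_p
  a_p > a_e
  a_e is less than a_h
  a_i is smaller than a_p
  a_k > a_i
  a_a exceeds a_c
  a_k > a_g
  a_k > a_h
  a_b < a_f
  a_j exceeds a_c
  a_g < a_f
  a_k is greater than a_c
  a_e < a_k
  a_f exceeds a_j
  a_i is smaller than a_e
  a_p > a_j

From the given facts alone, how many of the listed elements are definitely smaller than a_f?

6

From a_f the given relations immediately reach a_g, a_j, a_b.
From those, a_i, a_c, a_a — 6 in total.
Nothing else is reachable below a_f; 6 in all.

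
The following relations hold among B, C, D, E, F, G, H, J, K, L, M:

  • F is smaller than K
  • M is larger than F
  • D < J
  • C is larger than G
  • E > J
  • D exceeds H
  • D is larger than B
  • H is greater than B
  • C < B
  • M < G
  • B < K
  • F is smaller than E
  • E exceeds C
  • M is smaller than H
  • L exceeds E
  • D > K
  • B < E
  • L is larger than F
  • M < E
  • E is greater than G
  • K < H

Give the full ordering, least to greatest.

Each adjacent pair is fixed by a given relation: F < M; M < G; G < C; C < B; B < K; K < H; H < D; D < J; J < E; E < L. Chaining them end to end gives the full order.

F < M < G < C < B < K < H < D < J < E < L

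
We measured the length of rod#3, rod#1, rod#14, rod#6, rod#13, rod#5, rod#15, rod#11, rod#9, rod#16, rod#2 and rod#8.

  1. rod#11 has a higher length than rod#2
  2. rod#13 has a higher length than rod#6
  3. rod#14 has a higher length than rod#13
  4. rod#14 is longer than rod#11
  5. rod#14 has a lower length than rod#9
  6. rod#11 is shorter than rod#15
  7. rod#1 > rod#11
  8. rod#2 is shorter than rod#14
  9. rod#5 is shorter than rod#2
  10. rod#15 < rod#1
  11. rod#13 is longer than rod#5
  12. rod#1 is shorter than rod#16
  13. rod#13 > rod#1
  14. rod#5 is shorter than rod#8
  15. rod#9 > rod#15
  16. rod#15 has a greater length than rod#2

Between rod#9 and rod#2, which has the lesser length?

rod#2

Following the relations from rod#2: rod#2 < rod#11 < rod#15 < rod#1 < rod#13 < rod#14 < rod#9.
So rod#2 < rod#9; rod#2 is the shorter of the two.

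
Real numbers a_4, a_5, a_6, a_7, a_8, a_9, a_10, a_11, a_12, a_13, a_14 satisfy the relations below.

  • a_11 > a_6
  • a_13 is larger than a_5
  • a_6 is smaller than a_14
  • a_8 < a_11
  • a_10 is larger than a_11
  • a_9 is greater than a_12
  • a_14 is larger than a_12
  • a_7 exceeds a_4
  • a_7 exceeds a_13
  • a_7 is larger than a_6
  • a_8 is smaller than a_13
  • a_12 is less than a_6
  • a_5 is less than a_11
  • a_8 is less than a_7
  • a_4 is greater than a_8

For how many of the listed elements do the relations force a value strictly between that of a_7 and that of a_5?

Chaining upward from a_5 reaches: a_11, a_13, a_10.
Chaining downward from a_7 reaches: a_12, a_6, a_8, a_13, a_4.
Strictly between a_5 and a_7 are those in both lists: a_13 — 1 element.

1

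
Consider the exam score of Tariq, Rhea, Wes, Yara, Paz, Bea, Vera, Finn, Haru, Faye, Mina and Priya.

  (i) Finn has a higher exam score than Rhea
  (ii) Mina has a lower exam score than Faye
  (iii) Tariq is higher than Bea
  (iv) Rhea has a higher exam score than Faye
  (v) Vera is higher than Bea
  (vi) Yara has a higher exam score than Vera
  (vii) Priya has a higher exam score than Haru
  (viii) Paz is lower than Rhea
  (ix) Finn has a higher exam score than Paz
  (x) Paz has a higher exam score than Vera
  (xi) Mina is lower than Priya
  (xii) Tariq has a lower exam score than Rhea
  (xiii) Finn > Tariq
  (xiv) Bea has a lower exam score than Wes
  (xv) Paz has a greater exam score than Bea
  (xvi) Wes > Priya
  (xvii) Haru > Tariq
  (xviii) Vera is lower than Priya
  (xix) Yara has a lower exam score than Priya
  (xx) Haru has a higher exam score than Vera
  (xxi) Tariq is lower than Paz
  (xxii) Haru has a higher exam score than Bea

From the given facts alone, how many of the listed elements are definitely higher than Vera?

From Vera the given relations immediately reach Paz, Yara, Haru, Priya.
From those, Rhea, Finn, Wes — 7 in total.
Nothing else is reachable above Vera; 7 in all.

7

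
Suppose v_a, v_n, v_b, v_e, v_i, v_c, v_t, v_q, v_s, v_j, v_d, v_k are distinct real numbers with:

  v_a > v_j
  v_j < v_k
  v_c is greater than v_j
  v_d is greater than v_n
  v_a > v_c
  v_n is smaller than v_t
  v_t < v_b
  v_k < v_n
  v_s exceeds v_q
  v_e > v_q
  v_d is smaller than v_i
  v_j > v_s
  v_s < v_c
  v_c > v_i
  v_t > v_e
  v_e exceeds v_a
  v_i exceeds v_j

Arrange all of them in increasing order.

v_q < v_s < v_j < v_k < v_n < v_d < v_i < v_c < v_a < v_e < v_t < v_b

Nothing is placed below v_q, so it is least; from there v_q < v_s; v_s < v_j; v_j < v_k; v_k < v_n; v_n < v_d; v_d < v_i; v_i < v_c; v_c < v_a; v_a < v_e; v_e < v_t; v_t < v_b, each given directly.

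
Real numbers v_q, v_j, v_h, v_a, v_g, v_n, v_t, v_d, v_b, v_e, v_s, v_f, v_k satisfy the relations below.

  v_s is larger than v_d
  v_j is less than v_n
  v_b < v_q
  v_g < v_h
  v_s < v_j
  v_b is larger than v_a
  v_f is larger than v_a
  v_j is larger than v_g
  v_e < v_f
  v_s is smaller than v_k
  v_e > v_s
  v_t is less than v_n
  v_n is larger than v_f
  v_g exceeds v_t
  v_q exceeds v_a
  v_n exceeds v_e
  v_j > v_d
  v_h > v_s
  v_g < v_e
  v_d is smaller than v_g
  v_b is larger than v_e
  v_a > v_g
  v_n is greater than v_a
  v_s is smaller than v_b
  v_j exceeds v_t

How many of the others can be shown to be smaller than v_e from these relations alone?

The elements the relations force below v_e are v_t, v_d, v_s, v_g — no chain reaches any other.
That is 4.

4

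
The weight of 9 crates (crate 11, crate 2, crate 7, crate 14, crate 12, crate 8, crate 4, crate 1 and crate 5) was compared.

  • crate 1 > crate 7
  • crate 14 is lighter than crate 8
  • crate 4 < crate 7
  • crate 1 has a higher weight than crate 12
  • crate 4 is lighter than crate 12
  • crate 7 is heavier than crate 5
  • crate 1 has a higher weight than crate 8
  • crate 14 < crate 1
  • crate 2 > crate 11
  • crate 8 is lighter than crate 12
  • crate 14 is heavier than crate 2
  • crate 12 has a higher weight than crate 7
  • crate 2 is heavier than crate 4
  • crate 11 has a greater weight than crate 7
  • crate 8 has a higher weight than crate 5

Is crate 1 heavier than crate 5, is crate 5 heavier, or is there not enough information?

The relevant relations are crate 5 < crate 7; crate 7 < crate 11; crate 11 < crate 2; crate 2 < crate 14; crate 14 < crate 8; crate 8 < crate 12; crate 12 < crate 1.
Together: crate 5 < crate 7 < crate 11 < crate 2 < crate 14 < crate 8 < crate 12 < crate 1.
So crate 1 is heavier.

crate 1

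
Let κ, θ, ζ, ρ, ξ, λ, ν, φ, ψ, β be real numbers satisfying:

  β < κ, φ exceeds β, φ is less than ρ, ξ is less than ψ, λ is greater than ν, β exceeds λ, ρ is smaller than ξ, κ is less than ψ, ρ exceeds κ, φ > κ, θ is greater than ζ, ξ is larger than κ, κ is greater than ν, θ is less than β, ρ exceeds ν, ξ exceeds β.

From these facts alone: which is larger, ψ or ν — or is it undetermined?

Chaining the given relations: ν < λ < β < κ < φ < ρ < ξ < ψ.
So ψ is larger.

ψ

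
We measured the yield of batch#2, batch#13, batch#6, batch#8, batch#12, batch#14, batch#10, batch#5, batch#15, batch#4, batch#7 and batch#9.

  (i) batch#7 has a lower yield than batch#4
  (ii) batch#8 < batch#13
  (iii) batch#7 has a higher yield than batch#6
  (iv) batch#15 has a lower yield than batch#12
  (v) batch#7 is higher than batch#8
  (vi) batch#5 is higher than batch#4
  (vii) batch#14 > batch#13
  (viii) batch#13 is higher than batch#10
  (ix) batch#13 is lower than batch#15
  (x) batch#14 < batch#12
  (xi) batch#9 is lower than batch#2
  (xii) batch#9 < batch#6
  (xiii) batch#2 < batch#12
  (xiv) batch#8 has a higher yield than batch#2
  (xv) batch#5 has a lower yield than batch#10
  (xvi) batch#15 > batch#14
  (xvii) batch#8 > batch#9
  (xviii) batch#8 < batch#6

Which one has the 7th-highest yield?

The consecutive relations fix a unique order: batch#9 < batch#2 < batch#8 < batch#6 < batch#7 < batch#4 < batch#5 < batch#10 < batch#13 < batch#14 < batch#15 < batch#12.
The 7th largest is batch#4.

batch#4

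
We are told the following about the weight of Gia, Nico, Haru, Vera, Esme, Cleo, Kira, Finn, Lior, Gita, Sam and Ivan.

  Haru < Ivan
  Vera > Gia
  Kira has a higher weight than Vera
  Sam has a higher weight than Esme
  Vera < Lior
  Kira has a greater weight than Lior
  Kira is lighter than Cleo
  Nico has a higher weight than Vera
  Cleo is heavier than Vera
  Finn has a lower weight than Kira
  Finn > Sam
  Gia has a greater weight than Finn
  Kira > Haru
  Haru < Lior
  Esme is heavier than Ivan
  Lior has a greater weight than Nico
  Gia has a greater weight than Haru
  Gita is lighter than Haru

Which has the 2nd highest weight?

Piecing the relations together gives one ordering: Gita < Haru < Ivan < Esme < Sam < Finn < Gia < Vera < Nico < Lior < Kira < Cleo.
Counting 2 from the largest end gives Kira.

Kira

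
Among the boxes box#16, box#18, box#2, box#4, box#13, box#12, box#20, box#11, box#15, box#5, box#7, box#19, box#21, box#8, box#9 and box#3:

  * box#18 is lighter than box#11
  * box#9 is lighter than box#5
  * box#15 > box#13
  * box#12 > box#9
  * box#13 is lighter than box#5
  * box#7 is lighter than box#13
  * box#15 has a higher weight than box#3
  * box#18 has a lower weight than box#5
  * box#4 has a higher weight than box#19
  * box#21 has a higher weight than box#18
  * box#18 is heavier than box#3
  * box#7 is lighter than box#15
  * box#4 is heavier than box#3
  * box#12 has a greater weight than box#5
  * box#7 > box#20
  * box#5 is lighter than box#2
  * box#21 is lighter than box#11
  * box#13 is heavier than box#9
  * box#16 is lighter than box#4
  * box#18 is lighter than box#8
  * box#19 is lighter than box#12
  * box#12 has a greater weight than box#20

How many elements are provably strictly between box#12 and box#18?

1

Chaining upward from box#18 reaches: box#8, box#21, box#5, box#2, box#11.
Chaining downward from box#12 reaches: box#9, box#3, box#20, box#7, box#19, box#13, box#5.
Strictly between box#18 and box#12 are those in both lists: box#5 — 1 element.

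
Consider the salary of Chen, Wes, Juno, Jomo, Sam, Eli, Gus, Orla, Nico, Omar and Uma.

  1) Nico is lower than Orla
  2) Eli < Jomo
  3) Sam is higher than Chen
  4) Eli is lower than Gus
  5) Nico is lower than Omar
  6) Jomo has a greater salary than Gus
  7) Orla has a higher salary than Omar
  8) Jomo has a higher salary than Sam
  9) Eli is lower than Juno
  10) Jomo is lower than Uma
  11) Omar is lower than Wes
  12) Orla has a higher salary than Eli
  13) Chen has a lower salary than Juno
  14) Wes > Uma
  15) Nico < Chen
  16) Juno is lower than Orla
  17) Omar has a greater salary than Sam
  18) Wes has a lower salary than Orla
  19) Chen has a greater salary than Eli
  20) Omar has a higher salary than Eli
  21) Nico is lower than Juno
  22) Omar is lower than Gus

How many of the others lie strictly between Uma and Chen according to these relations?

The relations place Chen below Uma. An element lies strictly between them when it is forced above Chen and also forced below Uma.
Above Chen: {Sam, Omar, Gus, Jomo, Juno, Wes, Orla}. Below Uma: {Eli, Nico, Sam, Omar, Gus, Jomo}.
Intersection: {Sam, Omar, Gus, Jomo} — 4.

4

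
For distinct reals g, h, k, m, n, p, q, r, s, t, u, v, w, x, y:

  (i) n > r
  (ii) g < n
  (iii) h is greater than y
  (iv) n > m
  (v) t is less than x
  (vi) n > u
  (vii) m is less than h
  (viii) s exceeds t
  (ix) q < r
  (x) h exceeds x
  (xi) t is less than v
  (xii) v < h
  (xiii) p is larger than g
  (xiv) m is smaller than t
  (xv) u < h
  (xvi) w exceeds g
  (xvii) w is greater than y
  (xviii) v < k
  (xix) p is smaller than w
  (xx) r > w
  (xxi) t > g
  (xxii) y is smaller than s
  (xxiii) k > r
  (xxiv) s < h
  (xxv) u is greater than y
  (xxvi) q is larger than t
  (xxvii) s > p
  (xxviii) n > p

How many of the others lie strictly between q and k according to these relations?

Chaining upward from q reaches: r, n.
Chaining downward from k reaches: m, g, p, y, t, w, v, r.
Strictly between q and k are those in both lists: r — 1 element.

1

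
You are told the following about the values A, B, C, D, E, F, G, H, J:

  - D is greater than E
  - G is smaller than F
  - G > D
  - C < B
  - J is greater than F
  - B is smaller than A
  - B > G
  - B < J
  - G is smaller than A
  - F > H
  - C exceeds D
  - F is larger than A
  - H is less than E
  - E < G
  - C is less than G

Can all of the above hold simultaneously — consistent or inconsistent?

The single ordering H < E < D < C < G < B < A < F < J satisfies every listed relation, so no contradiction arises.

consistent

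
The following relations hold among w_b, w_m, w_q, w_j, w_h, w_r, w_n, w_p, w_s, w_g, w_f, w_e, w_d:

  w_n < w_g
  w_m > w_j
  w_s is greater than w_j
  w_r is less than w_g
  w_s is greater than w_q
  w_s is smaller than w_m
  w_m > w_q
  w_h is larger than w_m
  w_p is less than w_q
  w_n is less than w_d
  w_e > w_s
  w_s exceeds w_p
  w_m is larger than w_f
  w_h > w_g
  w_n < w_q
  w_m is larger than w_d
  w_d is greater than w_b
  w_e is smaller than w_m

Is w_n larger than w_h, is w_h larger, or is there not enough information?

w_h

The relevant relations are w_n < w_q; w_q < w_s; w_s < w_e; w_e < w_m; w_m < w_h.
Chaining these gives w_n < w_q < w_s < w_e < w_m < w_h.
So w_h is larger.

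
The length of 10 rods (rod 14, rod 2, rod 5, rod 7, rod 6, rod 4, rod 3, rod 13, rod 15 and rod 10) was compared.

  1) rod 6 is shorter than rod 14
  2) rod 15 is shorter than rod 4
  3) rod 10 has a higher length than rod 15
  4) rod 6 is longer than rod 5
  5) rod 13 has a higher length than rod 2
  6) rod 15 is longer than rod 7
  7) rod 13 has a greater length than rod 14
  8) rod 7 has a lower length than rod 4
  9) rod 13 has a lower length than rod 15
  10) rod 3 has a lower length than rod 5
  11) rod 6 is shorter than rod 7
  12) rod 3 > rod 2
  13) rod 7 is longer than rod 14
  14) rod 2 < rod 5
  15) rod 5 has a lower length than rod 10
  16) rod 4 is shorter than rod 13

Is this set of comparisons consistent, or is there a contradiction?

inconsistent

We have rod 15 < rod 4 stated directly, yet also rod 4 < rod 13 < rod 15 by chaining the others — so rod 4 < rod 15. Contradiction.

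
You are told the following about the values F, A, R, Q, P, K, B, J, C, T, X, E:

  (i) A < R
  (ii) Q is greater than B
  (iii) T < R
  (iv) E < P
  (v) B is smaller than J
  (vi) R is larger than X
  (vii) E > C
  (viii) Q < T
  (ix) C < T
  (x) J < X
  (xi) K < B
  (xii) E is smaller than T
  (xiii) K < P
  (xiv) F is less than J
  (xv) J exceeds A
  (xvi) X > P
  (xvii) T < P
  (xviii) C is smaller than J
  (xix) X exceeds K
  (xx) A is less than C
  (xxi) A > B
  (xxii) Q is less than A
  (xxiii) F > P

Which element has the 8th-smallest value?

Piecing the relations together gives one ordering: K < B < Q < A < C < E < T < P < F < J < X < R.
Counting 8 from the smallest end gives P.

P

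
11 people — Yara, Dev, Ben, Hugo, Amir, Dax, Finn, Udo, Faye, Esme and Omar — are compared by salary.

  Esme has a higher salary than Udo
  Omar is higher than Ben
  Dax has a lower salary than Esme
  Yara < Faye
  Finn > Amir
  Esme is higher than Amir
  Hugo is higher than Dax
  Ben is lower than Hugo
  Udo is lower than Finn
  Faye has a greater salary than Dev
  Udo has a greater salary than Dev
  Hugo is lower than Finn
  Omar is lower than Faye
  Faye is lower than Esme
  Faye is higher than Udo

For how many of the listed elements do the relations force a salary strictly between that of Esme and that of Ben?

2

The relations place Ben below Esme. An element lies strictly between them when it is forced above Ben and also forced below Esme.
Above Ben: {Hugo, Omar, Faye, Finn}. Below Esme: {Yara, Amir, Dax, Dev, Udo, Omar, Faye}.
Intersection: {Omar, Faye} — 2.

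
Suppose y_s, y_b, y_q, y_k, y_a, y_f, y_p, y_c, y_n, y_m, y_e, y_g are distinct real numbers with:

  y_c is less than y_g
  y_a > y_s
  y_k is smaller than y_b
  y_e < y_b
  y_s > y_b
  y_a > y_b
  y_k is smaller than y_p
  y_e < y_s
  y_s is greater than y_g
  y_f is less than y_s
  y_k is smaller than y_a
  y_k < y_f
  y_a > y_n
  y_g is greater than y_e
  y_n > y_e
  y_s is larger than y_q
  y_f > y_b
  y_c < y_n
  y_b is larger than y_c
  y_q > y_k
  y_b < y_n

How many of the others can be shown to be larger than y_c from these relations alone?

6

The elements the relations force above y_c are y_g, y_b, y_n, y_f, y_s, y_a — no chain reaches any other.
That is 6.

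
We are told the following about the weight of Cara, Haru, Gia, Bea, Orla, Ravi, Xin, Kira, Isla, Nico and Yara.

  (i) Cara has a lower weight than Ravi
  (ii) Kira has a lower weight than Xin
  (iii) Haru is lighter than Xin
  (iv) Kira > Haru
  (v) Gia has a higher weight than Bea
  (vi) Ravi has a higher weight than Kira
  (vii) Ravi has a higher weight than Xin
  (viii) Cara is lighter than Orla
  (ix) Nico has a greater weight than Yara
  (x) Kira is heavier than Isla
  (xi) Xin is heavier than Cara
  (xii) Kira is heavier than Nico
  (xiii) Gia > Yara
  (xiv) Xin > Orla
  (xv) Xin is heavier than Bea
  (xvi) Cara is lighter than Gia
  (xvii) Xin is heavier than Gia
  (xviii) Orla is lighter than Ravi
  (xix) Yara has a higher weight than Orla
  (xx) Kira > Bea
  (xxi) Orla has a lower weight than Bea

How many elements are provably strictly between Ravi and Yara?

The relations place Yara below Ravi. An element lies strictly between them when it is forced above Yara and also forced below Ravi.
Above Yara: {Nico, Gia, Kira, Xin}. Below Ravi: {Isla, Cara, Orla, Haru, Nico, Bea, Gia, Kira, Xin}.
Intersection: {Nico, Gia, Kira, Xin} — 4.

4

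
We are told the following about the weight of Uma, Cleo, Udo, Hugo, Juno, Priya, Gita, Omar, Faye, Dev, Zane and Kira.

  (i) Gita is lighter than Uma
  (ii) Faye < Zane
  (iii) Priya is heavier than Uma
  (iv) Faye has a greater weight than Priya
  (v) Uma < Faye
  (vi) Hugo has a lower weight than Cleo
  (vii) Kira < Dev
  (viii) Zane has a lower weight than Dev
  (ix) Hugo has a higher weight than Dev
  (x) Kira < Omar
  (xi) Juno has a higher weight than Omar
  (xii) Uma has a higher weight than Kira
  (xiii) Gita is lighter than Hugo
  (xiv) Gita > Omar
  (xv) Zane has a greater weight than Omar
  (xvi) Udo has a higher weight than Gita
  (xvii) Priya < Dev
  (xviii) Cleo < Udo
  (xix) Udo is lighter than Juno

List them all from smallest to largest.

Kira < Omar < Gita < Uma < Priya < Faye < Zane < Dev < Hugo < Cleo < Udo < Juno

The consecutive links are each given: Kira < Omar; Omar < Gita; Gita < Uma; Uma < Priya; Priya < Faye; Faye < Zane; Zane < Dev; Dev < Hugo; Hugo < Cleo; Cleo < Udo; Udo < Juno.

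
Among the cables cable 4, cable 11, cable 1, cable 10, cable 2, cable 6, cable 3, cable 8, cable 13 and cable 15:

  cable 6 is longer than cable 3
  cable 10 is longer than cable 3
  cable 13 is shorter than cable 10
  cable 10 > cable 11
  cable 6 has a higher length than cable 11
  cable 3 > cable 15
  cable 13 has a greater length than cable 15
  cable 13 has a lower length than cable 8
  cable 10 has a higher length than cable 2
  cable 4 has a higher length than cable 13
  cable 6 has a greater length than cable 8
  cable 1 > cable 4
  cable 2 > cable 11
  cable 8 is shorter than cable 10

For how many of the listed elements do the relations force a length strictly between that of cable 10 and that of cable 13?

1

Chaining upward from cable 13 reaches: cable 8, cable 4, cable 6, cable 1.
Chaining downward from cable 10 reaches: cable 15, cable 3, cable 8, cable 11, cable 2.
Strictly between cable 13 and cable 10 are those in both lists: cable 8 — 1 element.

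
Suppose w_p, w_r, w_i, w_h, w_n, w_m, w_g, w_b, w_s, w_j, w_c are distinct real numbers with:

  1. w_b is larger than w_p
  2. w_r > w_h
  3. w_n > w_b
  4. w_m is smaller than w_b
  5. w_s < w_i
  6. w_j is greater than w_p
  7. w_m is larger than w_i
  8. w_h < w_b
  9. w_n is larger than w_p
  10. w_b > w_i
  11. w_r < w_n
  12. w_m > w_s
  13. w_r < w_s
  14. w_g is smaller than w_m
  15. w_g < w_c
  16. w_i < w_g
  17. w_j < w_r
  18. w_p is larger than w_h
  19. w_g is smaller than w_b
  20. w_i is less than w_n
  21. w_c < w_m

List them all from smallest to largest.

Each adjacent pair is fixed by a given relation: w_h < w_p; w_p < w_j; w_j < w_r; w_r < w_s; w_s < w_i; w_i < w_g; w_g < w_c; w_c < w_m; w_m < w_b; w_b < w_n. Chaining them end to end gives the full order.

w_h < w_p < w_j < w_r < w_s < w_i < w_g < w_c < w_m < w_b < w_n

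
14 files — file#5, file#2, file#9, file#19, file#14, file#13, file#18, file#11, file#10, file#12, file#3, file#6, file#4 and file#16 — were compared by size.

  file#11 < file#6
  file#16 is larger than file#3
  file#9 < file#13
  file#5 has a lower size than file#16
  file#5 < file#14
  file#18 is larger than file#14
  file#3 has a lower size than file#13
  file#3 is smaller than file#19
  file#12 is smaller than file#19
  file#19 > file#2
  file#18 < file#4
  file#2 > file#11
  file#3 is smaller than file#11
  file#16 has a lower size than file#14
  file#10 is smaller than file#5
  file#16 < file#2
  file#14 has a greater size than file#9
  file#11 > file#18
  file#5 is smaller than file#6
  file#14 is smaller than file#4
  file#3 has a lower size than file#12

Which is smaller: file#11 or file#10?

Chaining the given relations: file#10 < file#5 < file#16 < file#14 < file#18 < file#11.
So file#10 < file#11; file#10 is the smaller of the two.

file#10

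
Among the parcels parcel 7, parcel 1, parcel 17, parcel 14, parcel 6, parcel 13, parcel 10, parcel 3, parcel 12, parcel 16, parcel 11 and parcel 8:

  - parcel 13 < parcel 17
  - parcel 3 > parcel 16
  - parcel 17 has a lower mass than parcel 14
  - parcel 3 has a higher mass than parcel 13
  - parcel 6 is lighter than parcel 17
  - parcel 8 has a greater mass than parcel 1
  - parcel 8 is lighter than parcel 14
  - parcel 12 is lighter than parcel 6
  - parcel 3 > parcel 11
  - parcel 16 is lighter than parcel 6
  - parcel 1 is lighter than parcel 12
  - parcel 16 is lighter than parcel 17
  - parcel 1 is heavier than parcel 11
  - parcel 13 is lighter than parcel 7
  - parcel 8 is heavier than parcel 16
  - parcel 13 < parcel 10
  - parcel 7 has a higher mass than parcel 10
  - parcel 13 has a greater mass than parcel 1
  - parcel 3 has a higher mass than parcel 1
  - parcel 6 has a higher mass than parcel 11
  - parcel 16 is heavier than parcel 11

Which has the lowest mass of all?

parcel 11

Chaining upward from parcel 11: directly above it, parcel 1, parcel 16, parcel 3, parcel 6; then parcel 12, parcel 8, parcel 13, parcel 17; then parcel 10, parcel 14, parcel 7.
That covers every other element, and nothing is given below parcel 11, so parcel 11 is the lowest mass.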